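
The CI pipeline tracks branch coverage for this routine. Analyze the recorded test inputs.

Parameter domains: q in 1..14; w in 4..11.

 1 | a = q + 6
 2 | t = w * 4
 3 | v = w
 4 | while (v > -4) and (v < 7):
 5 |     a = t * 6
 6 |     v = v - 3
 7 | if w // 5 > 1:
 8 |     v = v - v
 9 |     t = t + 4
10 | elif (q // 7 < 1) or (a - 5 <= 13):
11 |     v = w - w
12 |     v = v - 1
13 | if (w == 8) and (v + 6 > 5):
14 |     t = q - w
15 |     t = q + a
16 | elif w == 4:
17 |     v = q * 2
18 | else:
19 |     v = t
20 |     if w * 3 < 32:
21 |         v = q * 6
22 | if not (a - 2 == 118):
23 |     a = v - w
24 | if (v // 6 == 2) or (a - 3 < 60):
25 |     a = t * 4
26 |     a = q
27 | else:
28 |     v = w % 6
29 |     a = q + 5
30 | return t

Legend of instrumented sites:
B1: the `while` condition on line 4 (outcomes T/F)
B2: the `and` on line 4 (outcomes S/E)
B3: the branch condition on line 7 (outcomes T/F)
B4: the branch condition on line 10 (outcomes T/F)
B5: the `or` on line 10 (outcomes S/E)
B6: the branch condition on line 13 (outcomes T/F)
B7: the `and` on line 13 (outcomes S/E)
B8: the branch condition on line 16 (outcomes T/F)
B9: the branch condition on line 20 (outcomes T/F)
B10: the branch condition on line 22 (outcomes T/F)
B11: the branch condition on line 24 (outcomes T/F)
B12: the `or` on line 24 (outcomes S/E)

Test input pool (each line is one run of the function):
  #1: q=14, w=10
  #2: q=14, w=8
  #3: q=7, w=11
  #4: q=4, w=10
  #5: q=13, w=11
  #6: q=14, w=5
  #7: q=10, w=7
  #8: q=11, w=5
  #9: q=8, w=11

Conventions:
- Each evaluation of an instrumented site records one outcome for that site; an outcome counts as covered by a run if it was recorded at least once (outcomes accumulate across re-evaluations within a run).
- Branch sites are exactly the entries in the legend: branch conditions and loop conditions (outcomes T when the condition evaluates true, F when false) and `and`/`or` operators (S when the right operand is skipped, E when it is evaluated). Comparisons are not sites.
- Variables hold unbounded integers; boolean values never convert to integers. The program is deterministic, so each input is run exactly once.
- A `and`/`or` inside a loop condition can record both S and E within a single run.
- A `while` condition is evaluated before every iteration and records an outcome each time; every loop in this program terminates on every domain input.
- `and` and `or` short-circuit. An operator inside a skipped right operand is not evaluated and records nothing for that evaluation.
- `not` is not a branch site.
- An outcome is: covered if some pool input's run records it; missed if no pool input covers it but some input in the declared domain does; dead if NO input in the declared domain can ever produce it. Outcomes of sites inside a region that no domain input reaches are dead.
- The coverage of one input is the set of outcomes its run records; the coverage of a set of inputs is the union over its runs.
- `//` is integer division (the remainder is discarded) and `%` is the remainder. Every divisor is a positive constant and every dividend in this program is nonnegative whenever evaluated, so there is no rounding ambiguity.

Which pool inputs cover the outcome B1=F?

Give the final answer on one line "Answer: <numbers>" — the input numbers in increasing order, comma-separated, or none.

input #1 (q=14, w=10): produces B1=F
input #2 (q=14, w=8): produces B1=F
input #3 (q=7, w=11): produces B1=F
input #4 (q=4, w=10): produces B1=F
input #5 (q=13, w=11): produces B1=F
input #6 (q=14, w=5): produces B1=F
input #7 (q=10, w=7): produces B1=F
input #8 (q=11, w=5): produces B1=F
input #9 (q=8, w=11): produces B1=F

Answer: 1, 2, 3, 4, 5, 6, 7, 8, 9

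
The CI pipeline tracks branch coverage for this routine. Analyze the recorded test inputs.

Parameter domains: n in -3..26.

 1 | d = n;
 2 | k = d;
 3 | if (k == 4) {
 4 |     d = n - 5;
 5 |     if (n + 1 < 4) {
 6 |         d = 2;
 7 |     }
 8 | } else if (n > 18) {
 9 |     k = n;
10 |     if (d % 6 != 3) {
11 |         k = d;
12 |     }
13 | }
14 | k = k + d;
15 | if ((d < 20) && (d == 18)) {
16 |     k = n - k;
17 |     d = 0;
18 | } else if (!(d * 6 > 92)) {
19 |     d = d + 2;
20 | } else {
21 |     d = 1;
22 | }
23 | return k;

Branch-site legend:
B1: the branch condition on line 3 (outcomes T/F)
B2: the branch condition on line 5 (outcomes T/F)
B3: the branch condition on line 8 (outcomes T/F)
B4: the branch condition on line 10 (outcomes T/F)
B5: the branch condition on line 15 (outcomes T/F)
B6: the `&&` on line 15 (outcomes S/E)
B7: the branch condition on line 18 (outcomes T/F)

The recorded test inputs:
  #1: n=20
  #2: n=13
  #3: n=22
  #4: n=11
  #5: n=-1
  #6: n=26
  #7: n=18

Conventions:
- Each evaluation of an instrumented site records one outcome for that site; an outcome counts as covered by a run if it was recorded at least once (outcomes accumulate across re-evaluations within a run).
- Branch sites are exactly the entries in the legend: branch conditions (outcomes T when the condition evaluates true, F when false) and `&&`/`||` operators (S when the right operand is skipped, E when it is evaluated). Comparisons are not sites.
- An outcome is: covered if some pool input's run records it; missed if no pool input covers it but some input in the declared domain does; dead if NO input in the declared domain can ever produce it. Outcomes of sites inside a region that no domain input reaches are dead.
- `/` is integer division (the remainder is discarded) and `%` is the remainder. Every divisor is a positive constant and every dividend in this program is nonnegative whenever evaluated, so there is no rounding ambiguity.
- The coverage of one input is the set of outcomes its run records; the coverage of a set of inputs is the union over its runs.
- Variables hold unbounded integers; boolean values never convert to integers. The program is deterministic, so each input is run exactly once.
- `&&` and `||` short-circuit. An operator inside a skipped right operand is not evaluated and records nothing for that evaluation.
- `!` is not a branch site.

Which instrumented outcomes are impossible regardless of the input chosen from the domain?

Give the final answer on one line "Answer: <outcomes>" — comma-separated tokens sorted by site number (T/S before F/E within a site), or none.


sweeping the full domain (30 inputs) for each outcome:
  B2=T: never recorded by any domain input -> dead
  reachable outcomes have witnesses, e.g. B1=T (e.g. n=4), B1=F (e.g. n=-3), B2=F (e.g. n=4), B3=T (e.g. n=19)
Answer: B2=T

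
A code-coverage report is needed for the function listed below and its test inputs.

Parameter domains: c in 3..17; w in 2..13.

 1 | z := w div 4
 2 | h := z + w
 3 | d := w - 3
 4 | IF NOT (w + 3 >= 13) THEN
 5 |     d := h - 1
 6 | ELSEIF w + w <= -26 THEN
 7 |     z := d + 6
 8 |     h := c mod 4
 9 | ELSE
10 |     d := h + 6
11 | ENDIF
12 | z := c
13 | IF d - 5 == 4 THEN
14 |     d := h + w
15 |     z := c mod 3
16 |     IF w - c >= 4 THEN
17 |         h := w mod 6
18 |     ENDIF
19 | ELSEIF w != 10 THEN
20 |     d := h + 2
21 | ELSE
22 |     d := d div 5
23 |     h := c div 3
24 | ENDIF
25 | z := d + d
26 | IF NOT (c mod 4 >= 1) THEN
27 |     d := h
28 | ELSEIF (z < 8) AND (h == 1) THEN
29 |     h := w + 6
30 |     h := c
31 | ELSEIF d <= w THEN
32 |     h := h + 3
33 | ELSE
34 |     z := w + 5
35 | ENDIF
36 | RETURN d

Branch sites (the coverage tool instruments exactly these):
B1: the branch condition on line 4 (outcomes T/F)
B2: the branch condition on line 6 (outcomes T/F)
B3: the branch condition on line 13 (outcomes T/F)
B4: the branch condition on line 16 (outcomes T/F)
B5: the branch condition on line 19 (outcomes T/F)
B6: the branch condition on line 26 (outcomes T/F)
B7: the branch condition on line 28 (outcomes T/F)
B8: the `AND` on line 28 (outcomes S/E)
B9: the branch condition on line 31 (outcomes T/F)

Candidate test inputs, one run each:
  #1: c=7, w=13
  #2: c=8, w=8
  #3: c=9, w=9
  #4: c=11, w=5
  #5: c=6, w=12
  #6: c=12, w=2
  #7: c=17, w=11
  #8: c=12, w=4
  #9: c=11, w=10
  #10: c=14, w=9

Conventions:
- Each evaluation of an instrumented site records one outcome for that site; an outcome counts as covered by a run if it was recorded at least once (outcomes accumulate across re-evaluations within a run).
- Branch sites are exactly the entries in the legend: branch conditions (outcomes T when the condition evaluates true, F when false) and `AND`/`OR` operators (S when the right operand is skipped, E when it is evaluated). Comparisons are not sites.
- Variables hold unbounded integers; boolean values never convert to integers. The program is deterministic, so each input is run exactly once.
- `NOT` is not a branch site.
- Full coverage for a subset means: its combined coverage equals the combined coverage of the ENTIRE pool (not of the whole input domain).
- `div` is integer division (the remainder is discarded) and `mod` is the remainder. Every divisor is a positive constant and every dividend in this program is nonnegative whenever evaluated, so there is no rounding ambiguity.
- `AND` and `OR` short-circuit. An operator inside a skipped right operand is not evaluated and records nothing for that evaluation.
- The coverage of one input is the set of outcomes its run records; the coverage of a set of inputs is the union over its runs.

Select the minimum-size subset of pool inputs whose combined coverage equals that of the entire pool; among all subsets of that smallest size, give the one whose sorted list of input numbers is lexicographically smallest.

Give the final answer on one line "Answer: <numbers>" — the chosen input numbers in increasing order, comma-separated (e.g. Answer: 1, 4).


run #1 (c=7, w=13) runs B1->F, B2->F, B3->F, B5->T, B6->F, B8->S, B7->F, B9->F; records B1=F, B2=F, B3=F, B5=T, B6=F, B7=F, B8=S, B9=F
run #2 (c=8, w=8) runs B1->T, B3->T, B4->F, B6->T; records B1=T, B3=T, B4=F, B6=T
run #3 (c=9, w=9) runs B1->T, B3->F, B5->T, B6->F, B8->S, B7->F, B9->F; records B1=T, B3=F, B5=T, B6=F, B7=F, B8=S, B9=F
run #4 (c=11, w=5) runs B1->T, B3->F, B5->T, B6->F, B8->S, B7->F, B9->F; records B1=T, B3=F, B5=T, B6=F, B7=F, B8=S, B9=F
run #5 (c=6, w=12) runs B1->F, B2->F, B3->F, B5->T, B6->F, B8->S, B7->F, B9->F; records B1=F, B2=F, B3=F, B5=T, B6=F, B7=F, B8=S, B9=F
run #6 (c=12, w=2) runs B1->T, B3->F, B5->T, B6->T; records B1=T, B3=F, B5=T, B6=T
run #7 (c=17, w=11) runs B1->F, B2->F, B3->F, B5->T, B6->F, B8->S, B7->F, B9->F; records B1=F, B2=F, B3=F, B5=T, B6=F, B7=F, B8=S, B9=F
run #8 (c=12, w=4) runs B1->T, B3->F, B5->T, B6->T; records B1=T, B3=F, B5=T, B6=T
run #9 (c=11, w=10) runs B1->F, B2->F, B3->F, B5->F, B6->F, B8->E, B7->F, B9->T; records B1=F, B2=F, B3=F, B5=F, B6=F, B7=F, B8=E, B9=T
run #10 (c=14, w=9) runs B1->T, B3->F, B5->T, B6->F, B8->S, B7->F, B9->F; records B1=T, B3=F, B5=T, B6=F, B7=F, B8=S, B9=F
the full pool covers 15 outcomes: B1=T, B1=F, B2=F, B3=T, B3=F, B4=F, B5=T, B5=F, B6=T, B6=F, B7=F, B8=S, B8=E, B9=T, B9=F
checked all size-1 subsets: none covers 15 outcomes (max 8/15)
checked all size-2 subsets: none covers 15 outcomes (max 12/15)
at size 3, {1, 2, 9} reaches all 15 outcomes; every lexicographically earlier size-3 subset fails
Answer: 1, 2, 9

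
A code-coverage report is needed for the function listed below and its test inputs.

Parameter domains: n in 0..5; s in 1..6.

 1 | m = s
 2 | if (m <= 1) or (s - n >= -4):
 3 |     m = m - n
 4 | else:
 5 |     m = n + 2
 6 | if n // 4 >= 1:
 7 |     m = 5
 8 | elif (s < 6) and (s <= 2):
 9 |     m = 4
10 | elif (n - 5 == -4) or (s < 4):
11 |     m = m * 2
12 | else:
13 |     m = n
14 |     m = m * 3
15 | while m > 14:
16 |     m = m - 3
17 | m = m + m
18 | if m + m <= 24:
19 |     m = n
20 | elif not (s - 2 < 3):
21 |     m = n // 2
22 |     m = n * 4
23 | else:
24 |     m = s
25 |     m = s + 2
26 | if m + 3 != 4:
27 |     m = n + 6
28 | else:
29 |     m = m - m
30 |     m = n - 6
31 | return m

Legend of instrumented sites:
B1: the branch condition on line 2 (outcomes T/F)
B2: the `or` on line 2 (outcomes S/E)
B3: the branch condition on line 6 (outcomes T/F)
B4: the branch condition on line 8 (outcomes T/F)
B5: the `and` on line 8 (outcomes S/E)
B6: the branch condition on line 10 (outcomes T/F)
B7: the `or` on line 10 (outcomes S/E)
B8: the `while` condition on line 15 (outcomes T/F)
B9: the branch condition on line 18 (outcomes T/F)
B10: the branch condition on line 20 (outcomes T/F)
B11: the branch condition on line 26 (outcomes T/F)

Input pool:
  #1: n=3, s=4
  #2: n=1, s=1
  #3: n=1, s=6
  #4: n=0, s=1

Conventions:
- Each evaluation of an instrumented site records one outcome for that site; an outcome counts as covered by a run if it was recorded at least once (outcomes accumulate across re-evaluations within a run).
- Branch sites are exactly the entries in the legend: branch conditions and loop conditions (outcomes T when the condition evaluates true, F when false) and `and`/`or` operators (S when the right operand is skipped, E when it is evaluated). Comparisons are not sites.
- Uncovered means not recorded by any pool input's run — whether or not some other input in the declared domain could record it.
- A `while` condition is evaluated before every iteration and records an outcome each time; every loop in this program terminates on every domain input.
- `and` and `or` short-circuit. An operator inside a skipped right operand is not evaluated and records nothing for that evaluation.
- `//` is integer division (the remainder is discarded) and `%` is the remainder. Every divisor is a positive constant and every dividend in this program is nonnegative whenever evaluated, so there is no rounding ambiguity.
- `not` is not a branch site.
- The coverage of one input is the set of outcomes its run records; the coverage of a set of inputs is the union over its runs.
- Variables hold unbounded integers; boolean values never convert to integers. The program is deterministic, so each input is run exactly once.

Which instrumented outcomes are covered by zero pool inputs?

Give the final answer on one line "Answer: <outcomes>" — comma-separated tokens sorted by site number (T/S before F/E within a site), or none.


test 1 (n=3, s=4) fires B2->E, B1->T, B3->F, B5->E, B4->F, B7->E, B6->F, B8->F, B9->F, B10->F, B11->T; hits B1=T, B2=E, B3=F, B4=F, B5=E, B6=F, B7=E, B8=F, B9=F, B10=F, B11=T
test 2 (n=1, s=1) fires B2->S, B1->T, B3->F, B5->E, B4->T, B8->F, B9->T, B11->F; hits B1=T, B2=S, B3=F, B4=T, B5=E, B8=F, B9=T, B11=F
test 3 (n=1, s=6) fires B2->E, B1->T, B3->F, B5->S, B4->F, B7->S, B6->T, B8->F, B9->F, B10->T, B11->T; hits B1=T, B2=E, B3=F, B4=F, B5=S, B6=T, B7=S, B8=F, B9=F, B10=T, B11=T
test 4 (n=0, s=1) fires B2->S, B1->T, B3->F, B5->E, B4->T, B8->F, B9->T, B11->T; hits B1=T, B2=S, B3=F, B4=T, B5=E, B8=F, B9=T, B11=T
union over the pool: B1=T, B2=S, B2=E, B3=F, B4=T, B4=F, B5=S, B5=E, B6=T, B6=F, B7=S, B7=E, B8=F, B9=T, B9=F, B10=T, B10=F, B11=T, B11=F
uncovered (3 of 22): B1=F, B3=T, B8=T
Answer: B1=F, B3=T, B8=T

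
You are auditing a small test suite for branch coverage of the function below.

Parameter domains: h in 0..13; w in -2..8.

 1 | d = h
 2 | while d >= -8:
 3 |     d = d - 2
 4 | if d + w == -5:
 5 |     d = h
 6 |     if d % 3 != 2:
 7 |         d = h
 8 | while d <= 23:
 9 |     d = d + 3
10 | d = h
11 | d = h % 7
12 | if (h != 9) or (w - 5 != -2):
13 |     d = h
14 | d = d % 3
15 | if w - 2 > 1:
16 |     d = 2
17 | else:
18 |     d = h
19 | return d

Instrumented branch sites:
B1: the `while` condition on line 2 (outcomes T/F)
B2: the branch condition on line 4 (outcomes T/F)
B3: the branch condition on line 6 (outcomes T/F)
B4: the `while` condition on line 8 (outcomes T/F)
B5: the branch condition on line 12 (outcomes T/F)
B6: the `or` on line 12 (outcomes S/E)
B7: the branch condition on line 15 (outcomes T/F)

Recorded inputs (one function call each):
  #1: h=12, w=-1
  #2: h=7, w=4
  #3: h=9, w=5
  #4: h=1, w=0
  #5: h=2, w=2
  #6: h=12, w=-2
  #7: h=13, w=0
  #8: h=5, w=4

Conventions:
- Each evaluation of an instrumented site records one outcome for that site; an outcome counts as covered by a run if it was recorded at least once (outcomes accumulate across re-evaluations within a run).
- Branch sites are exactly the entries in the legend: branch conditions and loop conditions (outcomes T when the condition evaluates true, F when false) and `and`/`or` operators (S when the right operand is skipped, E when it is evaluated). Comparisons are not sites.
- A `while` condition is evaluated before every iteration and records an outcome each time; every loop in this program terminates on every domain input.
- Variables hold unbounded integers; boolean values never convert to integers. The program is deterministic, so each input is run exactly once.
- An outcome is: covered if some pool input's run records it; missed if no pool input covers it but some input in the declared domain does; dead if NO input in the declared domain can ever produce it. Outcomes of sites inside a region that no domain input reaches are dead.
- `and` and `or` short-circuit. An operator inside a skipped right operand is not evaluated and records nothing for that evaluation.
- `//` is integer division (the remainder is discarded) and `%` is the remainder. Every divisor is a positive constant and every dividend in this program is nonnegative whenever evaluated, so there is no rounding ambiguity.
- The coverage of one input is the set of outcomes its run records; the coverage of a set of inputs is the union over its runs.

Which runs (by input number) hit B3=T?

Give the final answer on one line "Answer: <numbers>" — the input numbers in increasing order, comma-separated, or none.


input #1 (h=12, w=-1): does not produce B3=T
input #2 (h=7, w=4): produces B3=T
input #3 (h=9, w=5): does not produce B3=T
input #4 (h=1, w=0): does not produce B3=T
input #5 (h=2, w=2): does not produce B3=T
input #6 (h=12, w=-2): does not produce B3=T
input #7 (h=13, w=0): does not produce B3=T
input #8 (h=5, w=4): does not produce B3=T
Answer: 2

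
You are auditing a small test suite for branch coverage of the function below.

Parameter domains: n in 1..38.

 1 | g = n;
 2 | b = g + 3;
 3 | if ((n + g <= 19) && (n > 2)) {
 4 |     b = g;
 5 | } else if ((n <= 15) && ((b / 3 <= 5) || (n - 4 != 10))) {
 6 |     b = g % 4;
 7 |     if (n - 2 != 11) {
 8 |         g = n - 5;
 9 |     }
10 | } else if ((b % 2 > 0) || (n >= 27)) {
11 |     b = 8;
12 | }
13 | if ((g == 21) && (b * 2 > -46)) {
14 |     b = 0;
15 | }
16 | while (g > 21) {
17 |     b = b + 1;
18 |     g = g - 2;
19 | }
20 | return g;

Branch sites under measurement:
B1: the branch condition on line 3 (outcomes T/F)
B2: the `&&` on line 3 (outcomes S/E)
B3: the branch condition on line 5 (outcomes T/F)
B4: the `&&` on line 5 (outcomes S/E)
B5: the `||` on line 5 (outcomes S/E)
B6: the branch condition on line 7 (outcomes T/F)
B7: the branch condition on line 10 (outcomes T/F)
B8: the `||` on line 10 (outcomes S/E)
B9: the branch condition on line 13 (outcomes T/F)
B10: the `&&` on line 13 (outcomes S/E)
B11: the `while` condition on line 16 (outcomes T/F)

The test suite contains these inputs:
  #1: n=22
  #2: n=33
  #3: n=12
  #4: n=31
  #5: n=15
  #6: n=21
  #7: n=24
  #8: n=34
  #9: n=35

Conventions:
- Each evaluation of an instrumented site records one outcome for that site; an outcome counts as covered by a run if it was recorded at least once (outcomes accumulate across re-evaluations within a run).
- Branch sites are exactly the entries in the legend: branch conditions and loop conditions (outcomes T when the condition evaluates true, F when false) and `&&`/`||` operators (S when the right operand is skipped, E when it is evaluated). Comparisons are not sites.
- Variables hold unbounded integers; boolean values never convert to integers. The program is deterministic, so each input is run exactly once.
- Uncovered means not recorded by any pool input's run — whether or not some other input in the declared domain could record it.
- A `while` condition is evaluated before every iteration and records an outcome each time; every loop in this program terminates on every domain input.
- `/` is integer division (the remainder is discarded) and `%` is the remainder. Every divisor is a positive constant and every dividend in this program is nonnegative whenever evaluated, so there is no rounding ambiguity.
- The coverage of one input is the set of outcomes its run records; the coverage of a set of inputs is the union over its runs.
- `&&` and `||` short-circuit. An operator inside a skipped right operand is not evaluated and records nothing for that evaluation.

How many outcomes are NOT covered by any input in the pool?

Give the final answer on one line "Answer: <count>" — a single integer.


input #1, n=22: events B2->S, B1->F, B4->S, B3->F, B8->S, B7->T, B10->S, B9->F, B11->T, B11->F; outcomes B1=F, B2=S, B3=F, B4=S, B7=T, B8=S, B9=F, B10=S, B11=T, B11=F
input #2, n=33: events B2->S, B1->F, B4->S, B3->F, B8->E, B7->T, B10->S, B9->F, B11->T, B11->T, B11->T, B11->T, B11->T, B11->T, ...; outcomes B1=F, B2=S, B3=F, B4=S, B7=T, B8=E, B9=F, B10=S, B11=T, B11=F
input #3, n=12: events B2->S, B1->F, B4->E, B5->S, B3->T, B6->T, B10->S, B9->F, B11->F; outcomes B1=F, B2=S, B3=T, B4=E, B5=S, B6=T, B9=F, B10=S, B11=F
input #4, n=31: events B2->S, B1->F, B4->S, B3->F, B8->E, B7->T, B10->S, B9->F, B11->T, B11->T, B11->T, B11->T, B11->T, B11->F; outcomes B1=F, B2=S, B3=F, B4=S, B7=T, B8=E, B9=F, B10=S, B11=T, B11=F
input #5, n=15: events B2->S, B1->F, B4->E, B5->E, B3->T, B6->T, B10->S, B9->F, B11->F; outcomes B1=F, B2=S, B3=T, B4=E, B5=E, B6=T, B9=F, B10=S, B11=F
input #6, n=21: events B2->S, B1->F, B4->S, B3->F, B8->E, B7->F, B10->E, B9->T, B11->F; outcomes B1=F, B2=S, B3=F, B4=S, B7=F, B8=E, B9=T, B10=E, B11=F
input #7, n=24: events B2->S, B1->F, B4->S, B3->F, B8->S, B7->T, B10->S, B9->F, B11->T, B11->T, B11->F; outcomes B1=F, B2=S, B3=F, B4=S, B7=T, B8=S, B9=F, B10=S, B11=T, B11=F
input #8, n=34: events B2->S, B1->F, B4->S, B3->F, B8->S, B7->T, B10->S, B9->F, B11->T, B11->T, B11->T, B11->T, B11->T, B11->T, ...; outcomes B1=F, B2=S, B3=F, B4=S, B7=T, B8=S, B9=F, B10=S, B11=T, B11=F
input #9, n=35: events B2->S, B1->F, B4->S, B3->F, B8->E, B7->T, B10->S, B9->F, B11->T, B11->T, B11->T, B11->T, B11->T, B11->T, ...; outcomes B1=F, B2=S, B3=F, B4=S, B7=T, B8=E, B9=F, B10=S, B11=T, B11=F
union over the pool: B1=F, B2=S, B3=T, B3=F, B4=S, B4=E, B5=S, B5=E, B6=T, B7=T, B7=F, B8=S, B8=E, B9=T, B9=F, B10=S, B10=E, B11=T, B11=F
uncovered (3 of 22): B1=T, B2=E, B6=F
Answer: 3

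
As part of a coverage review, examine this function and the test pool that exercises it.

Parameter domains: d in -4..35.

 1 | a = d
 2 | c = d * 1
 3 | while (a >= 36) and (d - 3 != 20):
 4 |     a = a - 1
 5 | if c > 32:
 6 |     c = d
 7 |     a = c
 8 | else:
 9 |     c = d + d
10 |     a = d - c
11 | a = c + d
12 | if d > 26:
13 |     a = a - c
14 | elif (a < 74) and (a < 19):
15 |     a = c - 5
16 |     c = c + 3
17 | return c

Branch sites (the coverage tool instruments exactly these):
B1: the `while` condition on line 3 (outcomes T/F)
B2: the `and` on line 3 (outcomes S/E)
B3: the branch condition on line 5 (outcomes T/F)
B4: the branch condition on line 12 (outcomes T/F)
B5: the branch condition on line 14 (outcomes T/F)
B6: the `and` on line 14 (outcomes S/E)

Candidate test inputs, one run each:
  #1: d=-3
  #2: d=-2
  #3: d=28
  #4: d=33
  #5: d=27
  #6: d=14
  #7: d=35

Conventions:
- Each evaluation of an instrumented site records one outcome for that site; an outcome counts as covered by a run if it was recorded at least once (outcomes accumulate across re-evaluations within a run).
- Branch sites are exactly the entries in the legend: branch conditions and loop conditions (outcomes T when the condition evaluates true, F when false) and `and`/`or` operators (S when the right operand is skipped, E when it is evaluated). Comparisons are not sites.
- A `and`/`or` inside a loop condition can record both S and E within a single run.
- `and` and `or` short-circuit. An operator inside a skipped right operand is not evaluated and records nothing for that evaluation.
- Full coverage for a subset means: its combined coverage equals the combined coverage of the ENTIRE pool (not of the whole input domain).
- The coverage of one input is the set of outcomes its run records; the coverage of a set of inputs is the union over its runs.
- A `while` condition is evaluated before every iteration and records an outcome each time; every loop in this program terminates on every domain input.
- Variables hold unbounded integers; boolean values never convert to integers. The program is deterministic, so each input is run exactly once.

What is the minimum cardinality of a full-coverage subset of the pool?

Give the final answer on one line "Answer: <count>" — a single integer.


input #1, d=-3: events B2->S, B1->F, B3->F, B4->F, B6->E, B5->T; outcomes B1=F, B2=S, B3=F, B4=F, B5=T, B6=E
input #2, d=-2: events B2->S, B1->F, B3->F, B4->F, B6->E, B5->T; outcomes B1=F, B2=S, B3=F, B4=F, B5=T, B6=E
input #3, d=28: events B2->S, B1->F, B3->F, B4->T; outcomes B1=F, B2=S, B3=F, B4=T
input #4, d=33: events B2->S, B1->F, B3->T, B4->T; outcomes B1=F, B2=S, B3=T, B4=T
input #5, d=27: events B2->S, B1->F, B3->F, B4->T; outcomes B1=F, B2=S, B3=F, B4=T
input #6, d=14: events B2->S, B1->F, B3->F, B4->F, B6->E, B5->F; outcomes B1=F, B2=S, B3=F, B4=F, B5=F, B6=E
input #7, d=35: events B2->S, B1->F, B3->T, B4->T; outcomes B1=F, B2=S, B3=T, B4=T
together the pool reaches 9 outcomes: B1=F, B2=S, B3=T, B3=F, B4=T, B4=F, B5=T, B5=F, B6=E
no size-1 subset reaches all 9 outcomes (best union: 6/9)
no size-2 subset reaches all 9 outcomes (best union: 8/9)
at size 3, {1, 4, 6} reaches all 9 outcomes; every lexicographically earlier size-3 subset fails
Answer: 3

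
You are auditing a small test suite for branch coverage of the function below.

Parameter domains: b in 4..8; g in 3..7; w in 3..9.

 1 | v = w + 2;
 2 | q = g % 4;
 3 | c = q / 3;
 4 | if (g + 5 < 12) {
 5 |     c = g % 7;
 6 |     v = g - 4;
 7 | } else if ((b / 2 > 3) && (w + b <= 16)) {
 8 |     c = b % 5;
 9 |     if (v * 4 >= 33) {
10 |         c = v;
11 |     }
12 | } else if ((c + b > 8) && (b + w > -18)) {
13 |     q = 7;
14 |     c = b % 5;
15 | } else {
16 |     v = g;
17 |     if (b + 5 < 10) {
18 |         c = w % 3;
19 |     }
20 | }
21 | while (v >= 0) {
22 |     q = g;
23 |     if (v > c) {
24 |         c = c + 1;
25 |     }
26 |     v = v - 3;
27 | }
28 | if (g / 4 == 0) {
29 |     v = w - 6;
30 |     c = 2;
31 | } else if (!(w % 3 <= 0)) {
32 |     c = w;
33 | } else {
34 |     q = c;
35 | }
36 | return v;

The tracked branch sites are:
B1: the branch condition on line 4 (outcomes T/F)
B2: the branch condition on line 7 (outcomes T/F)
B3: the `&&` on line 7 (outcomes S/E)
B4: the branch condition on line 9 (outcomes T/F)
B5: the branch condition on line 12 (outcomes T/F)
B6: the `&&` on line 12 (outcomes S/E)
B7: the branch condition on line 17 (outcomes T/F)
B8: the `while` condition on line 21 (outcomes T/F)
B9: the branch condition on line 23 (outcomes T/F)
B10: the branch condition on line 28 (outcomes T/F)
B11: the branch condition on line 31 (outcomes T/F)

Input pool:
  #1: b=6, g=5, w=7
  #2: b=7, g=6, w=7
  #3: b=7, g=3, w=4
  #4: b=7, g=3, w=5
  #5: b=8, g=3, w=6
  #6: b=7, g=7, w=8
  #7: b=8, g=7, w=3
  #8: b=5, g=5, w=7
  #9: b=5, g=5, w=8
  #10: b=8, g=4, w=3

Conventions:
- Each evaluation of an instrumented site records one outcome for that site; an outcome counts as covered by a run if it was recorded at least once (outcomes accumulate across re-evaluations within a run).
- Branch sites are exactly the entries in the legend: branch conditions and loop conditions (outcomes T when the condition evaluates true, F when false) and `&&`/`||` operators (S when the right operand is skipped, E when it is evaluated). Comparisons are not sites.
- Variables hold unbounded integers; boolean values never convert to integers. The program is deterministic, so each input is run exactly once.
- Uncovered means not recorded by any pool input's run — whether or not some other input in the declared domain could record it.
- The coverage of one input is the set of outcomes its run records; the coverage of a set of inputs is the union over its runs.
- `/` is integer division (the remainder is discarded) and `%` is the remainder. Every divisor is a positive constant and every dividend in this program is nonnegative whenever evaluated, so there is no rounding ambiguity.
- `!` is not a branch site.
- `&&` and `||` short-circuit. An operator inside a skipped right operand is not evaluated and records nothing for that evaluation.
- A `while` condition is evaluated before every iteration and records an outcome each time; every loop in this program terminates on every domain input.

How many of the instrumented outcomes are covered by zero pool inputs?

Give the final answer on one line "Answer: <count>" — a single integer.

input #1, b=6, g=5, w=7: events B1->T, B8->T, B9->F, B8->F, B10->F, B11->T; outcomes B1=T, B8=T, B8=F, B9=F, B10=F, B11=T
input #2, b=7, g=6, w=7: events B1->T, B8->T, B9->F, B8->F, B10->F, B11->T; outcomes B1=T, B8=T, B8=F, B9=F, B10=F, B11=T
input #3, b=7, g=3, w=4: events B1->T, B8->F, B10->T; outcomes B1=T, B8=F, B10=T
input #4, b=7, g=3, w=5: events B1->T, B8->F, B10->T; outcomes B1=T, B8=F, B10=T
input #5, b=8, g=3, w=6: events B1->T, B8->F, B10->T; outcomes B1=T, B8=F, B10=T
input #6, b=7, g=7, w=8: events B1->F, B3->S, B2->F, B6->S, B5->F, B7->F, B8->T, B9->T, B8->T, B9->T, B8->T, B9->F, B8->F, B10->F, ...; outcomes B1=F, B2=F, B3=S, B5=F, B6=S, B7=F, B8=T, B8=F, B9=T, B9=F, B10=F, B11=T
input #7, b=8, g=7, w=3: events B1->F, B3->E, B2->T, B4->F, B8->T, B9->T, B8->T, B9->F, B8->F, B10->F, B11->F; outcomes B1=F, B2=T, B3=E, B4=F, B8=T, B8=F, B9=T, B9=F, B10=F, B11=F
input #8, b=5, g=5, w=7: events B1->T, B8->T, B9->F, B8->F, B10->F, B11->T; outcomes B1=T, B8=T, B8=F, B9=F, B10=F, B11=T
input #9, b=5, g=5, w=8: events B1->T, B8->T, B9->F, B8->F, B10->F, B11->T; outcomes B1=T, B8=T, B8=F, B9=F, B10=F, B11=T
input #10, b=8, g=4, w=3: events B1->T, B8->T, B9->F, B8->F, B10->F, B11->F; outcomes B1=T, B8=T, B8=F, B9=F, B10=F, B11=F
union over the pool: B1=T, B1=F, B2=T, B2=F, B3=S, B3=E, B4=F, B5=F, B6=S, B7=F, B8=T, B8=F, B9=T, B9=F, B10=T, B10=F, B11=T, B11=F
uncovered (4 of 22): B4=T, B5=T, B6=E, B7=T

Answer: 4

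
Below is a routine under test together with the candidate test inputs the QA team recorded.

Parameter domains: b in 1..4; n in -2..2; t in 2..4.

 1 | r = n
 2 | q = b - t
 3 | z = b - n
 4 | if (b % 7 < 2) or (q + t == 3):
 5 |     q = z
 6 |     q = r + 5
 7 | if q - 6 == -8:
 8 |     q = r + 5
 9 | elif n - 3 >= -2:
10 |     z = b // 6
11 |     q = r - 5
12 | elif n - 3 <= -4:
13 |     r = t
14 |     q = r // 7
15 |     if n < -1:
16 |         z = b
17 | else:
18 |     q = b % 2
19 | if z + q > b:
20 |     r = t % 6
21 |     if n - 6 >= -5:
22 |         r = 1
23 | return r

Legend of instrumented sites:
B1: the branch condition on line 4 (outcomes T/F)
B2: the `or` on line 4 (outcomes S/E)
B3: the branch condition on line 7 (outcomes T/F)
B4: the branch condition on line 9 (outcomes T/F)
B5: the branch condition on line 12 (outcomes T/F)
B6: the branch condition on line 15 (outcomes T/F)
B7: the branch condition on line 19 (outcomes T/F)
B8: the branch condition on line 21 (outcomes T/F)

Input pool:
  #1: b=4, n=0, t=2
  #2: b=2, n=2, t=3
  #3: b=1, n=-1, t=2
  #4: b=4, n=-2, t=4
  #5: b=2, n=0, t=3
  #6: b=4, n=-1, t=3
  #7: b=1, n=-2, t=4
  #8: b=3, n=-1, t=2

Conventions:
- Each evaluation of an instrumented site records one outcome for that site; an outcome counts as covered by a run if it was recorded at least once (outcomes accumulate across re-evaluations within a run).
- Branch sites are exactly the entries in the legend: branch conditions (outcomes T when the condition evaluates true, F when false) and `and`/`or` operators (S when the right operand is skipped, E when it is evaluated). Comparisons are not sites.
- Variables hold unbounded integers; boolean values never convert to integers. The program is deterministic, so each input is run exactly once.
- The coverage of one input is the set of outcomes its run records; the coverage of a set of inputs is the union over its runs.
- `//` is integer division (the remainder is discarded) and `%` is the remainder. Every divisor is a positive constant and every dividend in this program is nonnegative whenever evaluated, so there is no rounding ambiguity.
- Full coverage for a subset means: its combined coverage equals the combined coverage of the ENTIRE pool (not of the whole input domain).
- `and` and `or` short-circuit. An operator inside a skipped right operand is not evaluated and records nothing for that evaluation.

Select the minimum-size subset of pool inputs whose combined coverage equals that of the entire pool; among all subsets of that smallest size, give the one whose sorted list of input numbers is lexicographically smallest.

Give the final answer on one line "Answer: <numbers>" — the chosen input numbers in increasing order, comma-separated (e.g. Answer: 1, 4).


input #1, b=4, n=0, t=2: events B2->E, B1->F, B3->F, B4->F, B5->F, B7->F; outcomes B1=F, B2=E, B3=F, B4=F, B5=F, B7=F
input #2, b=2, n=2, t=3: events B2->E, B1->F, B3->F, B4->T, B7->F; outcomes B1=F, B2=E, B3=F, B4=T, B7=F
input #3, b=1, n=-1, t=2: events B2->S, B1->T, B3->F, B4->F, B5->T, B6->F, B7->T, B8->F; outcomes B1=T, B2=S, B3=F, B4=F, B5=T, B6=F, B7=T, B8=F
input #4, b=4, n=-2, t=4: events B2->E, B1->F, B3->F, B4->F, B5->T, B6->T, B7->F; outcomes B1=F, B2=E, B3=F, B4=F, B5=T, B6=T, B7=F
input #5, b=2, n=0, t=3: events B2->E, B1->F, B3->F, B4->F, B5->F, B7->F; outcomes B1=F, B2=E, B3=F, B4=F, B5=F, B7=F
input #6, b=4, n=-1, t=3: events B2->E, B1->F, B3->F, B4->F, B5->T, B6->F, B7->T, B8->F; outcomes B1=F, B2=E, B3=F, B4=F, B5=T, B6=F, B7=T, B8=F
input #7, b=1, n=-2, t=4: events B2->S, B1->T, B3->F, B4->F, B5->T, B6->T, B7->F; outcomes B1=T, B2=S, B3=F, B4=F, B5=T, B6=T, B7=F
input #8, b=3, n=-1, t=2: events B2->E, B1->T, B3->F, B4->F, B5->T, B6->F, B7->T, B8->F; outcomes B1=T, B2=E, B3=F, B4=F, B5=T, B6=F, B7=T, B8=F
pool-wide coverage (14 outcomes): B1=T, B1=F, B2=S, B2=E, B3=F, B4=T, B4=F, B5=T, B5=F, B6=T, B6=F, B7=T, B7=F, B8=F
checked all size-1 subsets: none covers 14 outcomes (max 8/14)
checked all size-2 subsets: none covers 14 outcomes (max 12/14)
checked all size-3 subsets: none covers 14 outcomes (max 13/14)
at size 4, {1, 2, 3, 4} reaches all 14 outcomes; every lexicographically earlier size-4 subset fails
Answer: 1, 2, 3, 4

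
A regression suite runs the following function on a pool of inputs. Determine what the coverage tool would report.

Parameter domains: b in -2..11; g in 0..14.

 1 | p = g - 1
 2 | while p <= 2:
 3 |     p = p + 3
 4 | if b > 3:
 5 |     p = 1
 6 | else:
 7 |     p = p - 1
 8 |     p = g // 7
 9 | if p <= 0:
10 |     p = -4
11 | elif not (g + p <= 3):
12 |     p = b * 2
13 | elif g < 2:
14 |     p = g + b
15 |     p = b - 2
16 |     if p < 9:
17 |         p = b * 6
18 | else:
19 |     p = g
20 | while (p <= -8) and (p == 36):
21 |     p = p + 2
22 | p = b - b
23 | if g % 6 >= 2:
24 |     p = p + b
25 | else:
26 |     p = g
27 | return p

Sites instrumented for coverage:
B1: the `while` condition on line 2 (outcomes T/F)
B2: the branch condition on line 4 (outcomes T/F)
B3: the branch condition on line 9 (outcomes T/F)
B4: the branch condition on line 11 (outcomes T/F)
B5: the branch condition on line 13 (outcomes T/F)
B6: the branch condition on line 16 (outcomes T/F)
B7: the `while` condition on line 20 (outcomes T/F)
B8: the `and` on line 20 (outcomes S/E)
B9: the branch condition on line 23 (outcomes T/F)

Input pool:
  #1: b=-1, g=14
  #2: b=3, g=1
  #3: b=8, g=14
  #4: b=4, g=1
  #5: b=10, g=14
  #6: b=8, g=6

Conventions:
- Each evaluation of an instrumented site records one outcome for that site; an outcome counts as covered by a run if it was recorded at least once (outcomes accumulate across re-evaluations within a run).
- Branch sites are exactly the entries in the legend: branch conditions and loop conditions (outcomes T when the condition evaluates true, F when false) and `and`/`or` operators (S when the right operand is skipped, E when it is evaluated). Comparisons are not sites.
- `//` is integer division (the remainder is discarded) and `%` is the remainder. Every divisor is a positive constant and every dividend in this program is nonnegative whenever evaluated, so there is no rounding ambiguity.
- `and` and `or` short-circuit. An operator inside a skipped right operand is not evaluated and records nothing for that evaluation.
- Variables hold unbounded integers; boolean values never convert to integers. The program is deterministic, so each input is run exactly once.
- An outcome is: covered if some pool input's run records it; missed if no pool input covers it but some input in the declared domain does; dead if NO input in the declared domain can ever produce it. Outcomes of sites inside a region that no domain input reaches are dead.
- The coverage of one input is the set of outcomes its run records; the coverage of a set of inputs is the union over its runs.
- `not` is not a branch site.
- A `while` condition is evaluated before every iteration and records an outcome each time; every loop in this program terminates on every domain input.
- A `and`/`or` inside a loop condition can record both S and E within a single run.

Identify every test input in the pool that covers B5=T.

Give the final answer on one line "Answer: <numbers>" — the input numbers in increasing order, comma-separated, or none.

input #1 (b=-1, g=14): does not produce B5=T
input #2 (b=3, g=1): does not produce B5=T
input #3 (b=8, g=14): does not produce B5=T
input #4 (b=4, g=1): produces B5=T
input #5 (b=10, g=14): does not produce B5=T
input #6 (b=8, g=6): does not produce B5=T

Answer: 4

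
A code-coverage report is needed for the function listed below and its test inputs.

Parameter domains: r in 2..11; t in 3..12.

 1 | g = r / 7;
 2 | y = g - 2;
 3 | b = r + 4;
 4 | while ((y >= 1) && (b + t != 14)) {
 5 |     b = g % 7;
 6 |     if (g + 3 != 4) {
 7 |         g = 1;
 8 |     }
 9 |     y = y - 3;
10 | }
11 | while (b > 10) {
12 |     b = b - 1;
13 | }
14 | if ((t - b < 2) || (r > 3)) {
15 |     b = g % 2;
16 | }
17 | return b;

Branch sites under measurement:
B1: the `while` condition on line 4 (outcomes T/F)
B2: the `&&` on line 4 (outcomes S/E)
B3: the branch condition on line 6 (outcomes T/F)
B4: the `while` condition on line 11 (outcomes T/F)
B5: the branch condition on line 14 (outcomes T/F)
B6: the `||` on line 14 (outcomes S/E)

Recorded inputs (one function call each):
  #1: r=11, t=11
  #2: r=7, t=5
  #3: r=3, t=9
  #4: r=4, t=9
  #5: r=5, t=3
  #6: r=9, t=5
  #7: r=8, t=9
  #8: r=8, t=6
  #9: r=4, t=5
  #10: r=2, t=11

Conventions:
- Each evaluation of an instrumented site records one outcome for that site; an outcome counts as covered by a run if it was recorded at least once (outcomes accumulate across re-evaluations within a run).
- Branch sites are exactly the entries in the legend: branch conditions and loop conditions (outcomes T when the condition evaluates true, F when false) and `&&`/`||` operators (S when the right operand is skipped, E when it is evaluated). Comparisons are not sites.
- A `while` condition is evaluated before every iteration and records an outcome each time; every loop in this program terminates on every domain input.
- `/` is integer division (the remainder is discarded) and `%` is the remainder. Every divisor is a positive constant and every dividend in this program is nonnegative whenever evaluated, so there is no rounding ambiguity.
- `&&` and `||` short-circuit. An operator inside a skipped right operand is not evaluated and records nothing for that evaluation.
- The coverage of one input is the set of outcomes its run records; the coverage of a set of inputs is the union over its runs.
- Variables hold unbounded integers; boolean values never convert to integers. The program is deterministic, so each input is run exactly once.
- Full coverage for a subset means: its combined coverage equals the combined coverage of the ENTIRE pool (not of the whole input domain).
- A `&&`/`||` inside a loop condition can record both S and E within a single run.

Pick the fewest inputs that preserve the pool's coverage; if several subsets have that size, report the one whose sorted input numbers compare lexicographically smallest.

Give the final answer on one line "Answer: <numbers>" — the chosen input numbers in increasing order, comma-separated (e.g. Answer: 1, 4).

run #1 (r=11, t=11) runs B2->S, B1->F, B4->T, B4->T, B4->T, B4->T, B4->T, B4->F, B6->S, B5->T; records B1=F, B2=S, B4=T, B4=F, B5=T, B6=S
run #2 (r=7, t=5) runs B2->S, B1->F, B4->T, B4->F, B6->S, B5->T; records B1=F, B2=S, B4=T, B4=F, B5=T, B6=S
run #3 (r=3, t=9) runs B2->S, B1->F, B4->F, B6->E, B5->F; records B1=F, B2=S, B4=F, B5=F, B6=E
run #4 (r=4, t=9) runs B2->S, B1->F, B4->F, B6->S, B5->T; records B1=F, B2=S, B4=F, B5=T, B6=S
run #5 (r=5, t=3) runs B2->S, B1->F, B4->F, B6->S, B5->T; records B1=F, B2=S, B4=F, B5=T, B6=S
run #6 (r=9, t=5) runs B2->S, B1->F, B4->T, B4->T, B4->T, B4->F, B6->S, B5->T; records B1=F, B2=S, B4=T, B4=F, B5=T, B6=S
run #7 (r=8, t=9) runs B2->S, B1->F, B4->T, B4->T, B4->F, B6->S, B5->T; records B1=F, B2=S, B4=T, B4=F, B5=T, B6=S
run #8 (r=8, t=6) runs B2->S, B1->F, B4->T, B4->T, B4->F, B6->S, B5->T; records B1=F, B2=S, B4=T, B4=F, B5=T, B6=S
run #9 (r=4, t=5) runs B2->S, B1->F, B4->F, B6->S, B5->T; records B1=F, B2=S, B4=F, B5=T, B6=S
run #10 (r=2, t=11) runs B2->S, B1->F, B4->F, B6->E, B5->F; records B1=F, B2=S, B4=F, B5=F, B6=E
together the pool reaches 8 outcomes: B1=F, B2=S, B4=T, B4=F, B5=T, B5=F, B6=S, B6=E
size 1 is not enough: best union over all size-1 subsets is 6/8
size 2: inputs {1, 3} cover all 8 outcomes, and no lexicographically smaller subset of this size does

Answer: 1, 3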